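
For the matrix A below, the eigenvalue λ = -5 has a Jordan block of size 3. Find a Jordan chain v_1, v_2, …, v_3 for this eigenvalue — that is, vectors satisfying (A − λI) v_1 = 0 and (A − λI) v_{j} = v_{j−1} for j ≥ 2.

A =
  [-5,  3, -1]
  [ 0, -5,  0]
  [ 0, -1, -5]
A Jordan chain for λ = -5 of length 3:
v_1 = (1, 0, 0)ᵀ
v_2 = (3, 0, -1)ᵀ
v_3 = (0, 1, 0)ᵀ

Let N = A − (-5)·I. We want v_3 with N^3 v_3 = 0 but N^2 v_3 ≠ 0; then v_{j-1} := N · v_j for j = 3, …, 2.

Pick v_3 = (0, 1, 0)ᵀ.
Then v_2 = N · v_3 = (3, 0, -1)ᵀ.
Then v_1 = N · v_2 = (1, 0, 0)ᵀ.

Sanity check: (A − (-5)·I) v_1 = (0, 0, 0)ᵀ = 0. ✓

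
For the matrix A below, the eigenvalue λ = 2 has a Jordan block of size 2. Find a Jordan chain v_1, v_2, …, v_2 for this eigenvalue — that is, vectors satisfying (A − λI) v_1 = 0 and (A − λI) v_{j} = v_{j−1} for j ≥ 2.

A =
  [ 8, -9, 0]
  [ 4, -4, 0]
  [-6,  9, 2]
A Jordan chain for λ = 2 of length 2:
v_1 = (6, 4, -6)ᵀ
v_2 = (1, 0, 0)ᵀ

Let N = A − (2)·I. We want v_2 with N^2 v_2 = 0 but N^1 v_2 ≠ 0; then v_{j-1} := N · v_j for j = 2, …, 2.

Pick v_2 = (1, 0, 0)ᵀ.
Then v_1 = N · v_2 = (6, 4, -6)ᵀ.

Sanity check: (A − (2)·I) v_1 = (0, 0, 0)ᵀ = 0. ✓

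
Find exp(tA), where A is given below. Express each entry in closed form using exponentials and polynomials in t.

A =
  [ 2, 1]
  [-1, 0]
e^{tA} =
  [t*exp(t) + exp(t), t*exp(t)]
  [-t*exp(t), -t*exp(t) + exp(t)]

Strategy: write A = P · J · P⁻¹ where J is a Jordan canonical form, so e^{tA} = P · e^{tJ} · P⁻¹, and e^{tJ} can be computed block-by-block.

A has Jordan form
J =
  [1, 1]
  [0, 1]
(up to reordering of blocks).

Per-block formulas:
  For a 2×2 Jordan block J_2(1): exp(t · J_2(1)) = e^(1t)·(I + t·N), where N is the 2×2 nilpotent shift.

After assembling e^{tJ} and conjugating by P, we get:

e^{tA} =
  [t*exp(t) + exp(t), t*exp(t)]
  [-t*exp(t), -t*exp(t) + exp(t)]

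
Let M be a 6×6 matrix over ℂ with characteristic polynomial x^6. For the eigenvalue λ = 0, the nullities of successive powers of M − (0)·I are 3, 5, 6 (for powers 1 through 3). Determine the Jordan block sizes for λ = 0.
Block sizes for λ = 0: [3, 2, 1]

From the dimensions of kernels of powers, the number of Jordan blocks of size at least j is d_j − d_{j−1} where d_j = dim ker(N^j) (with d_0 = 0). Computing the differences gives [3, 2, 1].
The number of blocks of size exactly k is (#blocks of size ≥ k) − (#blocks of size ≥ k + 1), so the partition is: 1 block(s) of size 1, 1 block(s) of size 2, 1 block(s) of size 3.
In nonincreasing order the block sizes are [3, 2, 1].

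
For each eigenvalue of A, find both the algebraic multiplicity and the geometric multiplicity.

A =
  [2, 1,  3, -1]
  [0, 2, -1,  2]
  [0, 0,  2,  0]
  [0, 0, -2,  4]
λ = 2: alg = 3, geom = 1; λ = 4: alg = 1, geom = 1

Step 1 — factor the characteristic polynomial to read off the algebraic multiplicities:
  χ_A(x) = (x - 4)*(x - 2)^3

Step 2 — compute geometric multiplicities via the rank-nullity identity g(λ) = n − rank(A − λI):
  rank(A − (2)·I) = 3, so dim ker(A − (2)·I) = n − 3 = 1
  rank(A − (4)·I) = 3, so dim ker(A − (4)·I) = n − 3 = 1

Summary:
  λ = 2: algebraic multiplicity = 3, geometric multiplicity = 1
  λ = 4: algebraic multiplicity = 1, geometric multiplicity = 1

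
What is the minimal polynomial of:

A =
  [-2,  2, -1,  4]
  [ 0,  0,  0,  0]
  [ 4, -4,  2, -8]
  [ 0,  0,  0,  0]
x^2

The characteristic polynomial is χ_A(x) = x^4, so the eigenvalues are known. The minimal polynomial is
  m_A(x) = Π_λ (x − λ)^{k_λ}
where k_λ is the size of the *largest* Jordan block for λ (equivalently, the smallest k with (A − λI)^k v = 0 for every generalised eigenvector v of λ).

  λ = 0: largest Jordan block has size 2, contributing (x − 0)^2

So m_A(x) = x^2 = x^2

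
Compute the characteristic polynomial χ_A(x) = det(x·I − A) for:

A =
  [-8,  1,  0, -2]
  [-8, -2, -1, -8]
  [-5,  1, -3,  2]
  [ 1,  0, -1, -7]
x^4 + 20*x^3 + 150*x^2 + 500*x + 625

Expanding det(x·I − A) (e.g. by cofactor expansion or by noting that A is similar to its Jordan form J, which has the same characteristic polynomial as A) gives
  χ_A(x) = x^4 + 20*x^3 + 150*x^2 + 500*x + 625
which factors as (x + 5)^4. The eigenvalues (with algebraic multiplicities) are λ = -5 with multiplicity 4.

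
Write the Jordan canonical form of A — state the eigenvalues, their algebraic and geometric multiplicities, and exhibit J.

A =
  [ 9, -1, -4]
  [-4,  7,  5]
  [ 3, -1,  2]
J_3(6)

The characteristic polynomial is
  det(x·I − A) = x^3 - 18*x^2 + 108*x - 216 = (x - 6)^3

Eigenvalues and multiplicities (the geometric multiplicity of λ is n − rank(A − λI), which equals the number of Jordan blocks for λ):
  λ = 6: algebraic multiplicity = 3, geometric multiplicity = 1

Determining the block sizes for each eigenvalue:
  λ = 6: one block (gm = 1), so the single block has size am = 3 → block sizes [3]

Assembling the blocks gives a Jordan form
J =
  [6, 1, 0]
  [0, 6, 1]
  [0, 0, 6]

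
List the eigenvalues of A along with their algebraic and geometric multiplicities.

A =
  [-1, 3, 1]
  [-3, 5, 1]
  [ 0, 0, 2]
λ = 2: alg = 3, geom = 2

Step 1 — factor the characteristic polynomial to read off the algebraic multiplicities:
  χ_A(x) = (x - 2)^3

Step 2 — compute geometric multiplicities via the rank-nullity identity g(λ) = n − rank(A − λI):
  rank(A − (2)·I) = 1, so dim ker(A − (2)·I) = n − 1 = 2

Summary:
  λ = 2: algebraic multiplicity = 3, geometric multiplicity = 2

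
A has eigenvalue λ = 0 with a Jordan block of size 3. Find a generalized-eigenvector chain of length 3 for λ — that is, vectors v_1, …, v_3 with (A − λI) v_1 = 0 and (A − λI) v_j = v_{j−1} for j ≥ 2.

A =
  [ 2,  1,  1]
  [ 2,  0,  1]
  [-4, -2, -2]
A Jordan chain for λ = 0 of length 3:
v_1 = (2, 0, -4)ᵀ
v_2 = (2, 2, -4)ᵀ
v_3 = (1, 0, 0)ᵀ

Let N = A − (0)·I. We want v_3 with N^3 v_3 = 0 but N^2 v_3 ≠ 0; then v_{j-1} := N · v_j for j = 3, …, 2.

Pick v_3 = (1, 0, 0)ᵀ.
Then v_2 = N · v_3 = (2, 2, -4)ᵀ.
Then v_1 = N · v_2 = (2, 0, -4)ᵀ.

Sanity check: (A − (0)·I) v_1 = (0, 0, 0)ᵀ = 0. ✓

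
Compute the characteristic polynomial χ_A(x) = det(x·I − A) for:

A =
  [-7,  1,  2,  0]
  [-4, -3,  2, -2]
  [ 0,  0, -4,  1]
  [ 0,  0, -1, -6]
x^4 + 20*x^3 + 150*x^2 + 500*x + 625

Expanding det(x·I − A) (e.g. by cofactor expansion or by noting that A is similar to its Jordan form J, which has the same characteristic polynomial as A) gives
  χ_A(x) = x^4 + 20*x^3 + 150*x^2 + 500*x + 625
which factors as (x + 5)^4. The eigenvalues (with algebraic multiplicities) are λ = -5 with multiplicity 4.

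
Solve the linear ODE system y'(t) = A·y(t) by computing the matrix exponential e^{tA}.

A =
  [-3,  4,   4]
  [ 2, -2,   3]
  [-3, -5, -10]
e^{tA} =
  [2*t*exp(-5*t) + exp(-5*t), 4*t*exp(-5*t), 4*t*exp(-5*t)]
  [t^2*exp(-5*t)/2 + 2*t*exp(-5*t), t^2*exp(-5*t) + 3*t*exp(-5*t) + exp(-5*t), t^2*exp(-5*t) + 3*t*exp(-5*t)]
  [-t^2*exp(-5*t)/2 - 3*t*exp(-5*t), -t^2*exp(-5*t) - 5*t*exp(-5*t), -t^2*exp(-5*t) - 5*t*exp(-5*t) + exp(-5*t)]

Strategy: write A = P · J · P⁻¹ where J is a Jordan canonical form, so e^{tA} = P · e^{tJ} · P⁻¹, and e^{tJ} can be computed block-by-block.

A has Jordan form
J =
  [-5,  1,  0]
  [ 0, -5,  1]
  [ 0,  0, -5]
(up to reordering of blocks).

Per-block formulas:
  For a 3×3 Jordan block J_3(-5): exp(t · J_3(-5)) = e^(-5t)·(I + t·N + (t^2/2)·N^2), where N is the 3×3 nilpotent shift.

After assembling e^{tJ} and conjugating by P, we get:

e^{tA} =
  [2*t*exp(-5*t) + exp(-5*t), 4*t*exp(-5*t), 4*t*exp(-5*t)]
  [t^2*exp(-5*t)/2 + 2*t*exp(-5*t), t^2*exp(-5*t) + 3*t*exp(-5*t) + exp(-5*t), t^2*exp(-5*t) + 3*t*exp(-5*t)]
  [-t^2*exp(-5*t)/2 - 3*t*exp(-5*t), -t^2*exp(-5*t) - 5*t*exp(-5*t), -t^2*exp(-5*t) - 5*t*exp(-5*t) + exp(-5*t)]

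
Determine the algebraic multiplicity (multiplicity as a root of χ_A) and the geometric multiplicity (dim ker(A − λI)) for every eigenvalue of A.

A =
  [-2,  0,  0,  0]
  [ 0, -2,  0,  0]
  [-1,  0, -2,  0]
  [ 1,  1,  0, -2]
λ = -2: alg = 4, geom = 2

Step 1 — factor the characteristic polynomial to read off the algebraic multiplicities:
  χ_A(x) = (x + 2)^4

Step 2 — compute geometric multiplicities via the rank-nullity identity g(λ) = n − rank(A − λI):
  rank(A − (-2)·I) = 2, so dim ker(A − (-2)·I) = n − 2 = 2

Summary:
  λ = -2: algebraic multiplicity = 4, geometric multiplicity = 2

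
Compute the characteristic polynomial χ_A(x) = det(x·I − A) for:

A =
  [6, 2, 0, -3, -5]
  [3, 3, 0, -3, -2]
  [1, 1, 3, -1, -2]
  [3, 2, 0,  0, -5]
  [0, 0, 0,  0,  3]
x^5 - 15*x^4 + 90*x^3 - 270*x^2 + 405*x - 243

Expanding det(x·I − A) (e.g. by cofactor expansion or by noting that A is similar to its Jordan form J, which has the same characteristic polynomial as A) gives
  χ_A(x) = x^5 - 15*x^4 + 90*x^3 - 270*x^2 + 405*x - 243
which factors as (x - 3)^5. The eigenvalues (with algebraic multiplicities) are λ = 3 with multiplicity 5.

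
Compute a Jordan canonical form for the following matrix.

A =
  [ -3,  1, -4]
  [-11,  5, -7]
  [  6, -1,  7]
J_3(3)

The characteristic polynomial is
  det(x·I − A) = x^3 - 9*x^2 + 27*x - 27 = (x - 3)^3

Eigenvalues and multiplicities (the geometric multiplicity of λ is n − rank(A − λI), which equals the number of Jordan blocks for λ):
  λ = 3: algebraic multiplicity = 3, geometric multiplicity = 1

Determining the block sizes for each eigenvalue:
  λ = 3: one block (gm = 1), so the single block has size am = 3 → block sizes [3]

Assembling the blocks gives a Jordan form
J =
  [3, 1, 0]
  [0, 3, 1]
  [0, 0, 3]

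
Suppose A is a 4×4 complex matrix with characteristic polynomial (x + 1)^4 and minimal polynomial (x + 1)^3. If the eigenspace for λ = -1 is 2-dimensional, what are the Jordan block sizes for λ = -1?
Block sizes for λ = -1: [3, 1]

Step 1 — from the characteristic polynomial, algebraic multiplicity of λ = -1 is 4. From dim ker(A − (-1)·I) = 2, there are exactly 2 Jordan blocks for λ = -1.
Step 2 — from the minimal polynomial, the factor (x + 1)^3 tells us the largest block for λ = -1 has size 3.
Step 3 — with total size 4, 2 blocks, and largest block 3, the block sizes (in nonincreasing order) are [3, 1].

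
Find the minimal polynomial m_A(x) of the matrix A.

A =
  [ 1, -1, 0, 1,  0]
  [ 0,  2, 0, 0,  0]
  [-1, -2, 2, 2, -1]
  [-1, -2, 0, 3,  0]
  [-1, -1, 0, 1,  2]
x^3 - 6*x^2 + 12*x - 8

The characteristic polynomial is χ_A(x) = (x - 2)^5, so the eigenvalues are known. The minimal polynomial is
  m_A(x) = Π_λ (x − λ)^{k_λ}
where k_λ is the size of the *largest* Jordan block for λ (equivalently, the smallest k with (A − λI)^k v = 0 for every generalised eigenvector v of λ).

  λ = 2: largest Jordan block has size 3, contributing (x − 2)^3

So m_A(x) = (x - 2)^3 = x^3 - 6*x^2 + 12*x - 8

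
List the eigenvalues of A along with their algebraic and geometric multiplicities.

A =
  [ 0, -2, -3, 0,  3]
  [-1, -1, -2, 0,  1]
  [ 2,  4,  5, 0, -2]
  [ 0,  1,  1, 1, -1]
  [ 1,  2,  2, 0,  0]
λ = 1: alg = 5, geom = 2

Step 1 — factor the characteristic polynomial to read off the algebraic multiplicities:
  χ_A(x) = (x - 1)^5

Step 2 — compute geometric multiplicities via the rank-nullity identity g(λ) = n − rank(A − λI):
  rank(A − (1)·I) = 3, so dim ker(A − (1)·I) = n − 3 = 2

Summary:
  λ = 1: algebraic multiplicity = 5, geometric multiplicity = 2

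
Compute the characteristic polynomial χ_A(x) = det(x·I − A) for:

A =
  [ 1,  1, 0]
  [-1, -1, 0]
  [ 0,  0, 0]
x^3

Expanding det(x·I − A) (e.g. by cofactor expansion or by noting that A is similar to its Jordan form J, which has the same characteristic polynomial as A) gives
  χ_A(x) = x^3
which factors as x^3. The eigenvalues (with algebraic multiplicities) are λ = 0 with multiplicity 3.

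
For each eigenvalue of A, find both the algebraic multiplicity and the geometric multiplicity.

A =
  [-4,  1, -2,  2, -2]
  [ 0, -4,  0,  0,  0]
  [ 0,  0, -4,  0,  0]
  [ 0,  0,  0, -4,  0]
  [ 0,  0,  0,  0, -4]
λ = -4: alg = 5, geom = 4

Step 1 — factor the characteristic polynomial to read off the algebraic multiplicities:
  χ_A(x) = (x + 4)^5

Step 2 — compute geometric multiplicities via the rank-nullity identity g(λ) = n − rank(A − λI):
  rank(A − (-4)·I) = 1, so dim ker(A − (-4)·I) = n − 1 = 4

Summary:
  λ = -4: algebraic multiplicity = 5, geometric multiplicity = 4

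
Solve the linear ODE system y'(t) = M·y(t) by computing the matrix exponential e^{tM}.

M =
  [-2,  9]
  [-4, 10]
e^{tM} =
  [-6*t*exp(4*t) + exp(4*t), 9*t*exp(4*t)]
  [-4*t*exp(4*t), 6*t*exp(4*t) + exp(4*t)]

Strategy: write M = P · J · P⁻¹ where J is a Jordan canonical form, so e^{tM} = P · e^{tJ} · P⁻¹, and e^{tJ} can be computed block-by-block.

M has Jordan form
J =
  [4, 1]
  [0, 4]
(up to reordering of blocks).

Per-block formulas:
  For a 2×2 Jordan block J_2(4): exp(t · J_2(4)) = e^(4t)·(I + t·N), where N is the 2×2 nilpotent shift.

After assembling e^{tJ} and conjugating by P, we get:

e^{tM} =
  [-6*t*exp(4*t) + exp(4*t), 9*t*exp(4*t)]
  [-4*t*exp(4*t), 6*t*exp(4*t) + exp(4*t)]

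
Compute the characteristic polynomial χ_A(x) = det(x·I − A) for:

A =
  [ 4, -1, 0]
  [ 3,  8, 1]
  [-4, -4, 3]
x^3 - 15*x^2 + 75*x - 125

Expanding det(x·I − A) (e.g. by cofactor expansion or by noting that A is similar to its Jordan form J, which has the same characteristic polynomial as A) gives
  χ_A(x) = x^3 - 15*x^2 + 75*x - 125
which factors as (x - 5)^3. The eigenvalues (with algebraic multiplicities) are λ = 5 with multiplicity 3.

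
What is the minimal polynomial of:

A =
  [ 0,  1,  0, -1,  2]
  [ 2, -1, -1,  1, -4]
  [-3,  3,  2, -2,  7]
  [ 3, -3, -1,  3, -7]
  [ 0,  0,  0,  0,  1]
x^3 - 3*x^2 + 3*x - 1

The characteristic polynomial is χ_A(x) = (x - 1)^5, so the eigenvalues are known. The minimal polynomial is
  m_A(x) = Π_λ (x − λ)^{k_λ}
where k_λ is the size of the *largest* Jordan block for λ (equivalently, the smallest k with (A − λI)^k v = 0 for every generalised eigenvector v of λ).

  λ = 1: largest Jordan block has size 3, contributing (x − 1)^3

So m_A(x) = (x - 1)^3 = x^3 - 3*x^2 + 3*x - 1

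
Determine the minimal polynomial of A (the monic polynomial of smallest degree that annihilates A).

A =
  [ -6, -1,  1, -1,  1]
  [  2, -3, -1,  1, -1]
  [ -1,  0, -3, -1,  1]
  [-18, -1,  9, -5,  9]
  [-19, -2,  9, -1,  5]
x^3 + 4*x^2 - 16*x - 64

The characteristic polynomial is χ_A(x) = (x - 4)*(x + 4)^4, so the eigenvalues are known. The minimal polynomial is
  m_A(x) = Π_λ (x − λ)^{k_λ}
where k_λ is the size of the *largest* Jordan block for λ (equivalently, the smallest k with (A − λI)^k v = 0 for every generalised eigenvector v of λ).

  λ = -4: largest Jordan block has size 2, contributing (x + 4)^2
  λ = 4: largest Jordan block has size 1, contributing (x − 4)

So m_A(x) = (x - 4)*(x + 4)^2 = x^3 + 4*x^2 - 16*x - 64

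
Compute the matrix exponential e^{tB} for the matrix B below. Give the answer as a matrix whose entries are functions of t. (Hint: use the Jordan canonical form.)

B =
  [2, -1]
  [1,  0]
e^{tB} =
  [t*exp(t) + exp(t), -t*exp(t)]
  [t*exp(t), -t*exp(t) + exp(t)]

Strategy: write B = P · J · P⁻¹ where J is a Jordan canonical form, so e^{tB} = P · e^{tJ} · P⁻¹, and e^{tJ} can be computed block-by-block.

B has Jordan form
J =
  [1, 1]
  [0, 1]
(up to reordering of blocks).

Per-block formulas:
  For a 2×2 Jordan block J_2(1): exp(t · J_2(1)) = e^(1t)·(I + t·N), where N is the 2×2 nilpotent shift.

After assembling e^{tJ} and conjugating by P, we get:

e^{tB} =
  [t*exp(t) + exp(t), -t*exp(t)]
  [t*exp(t), -t*exp(t) + exp(t)]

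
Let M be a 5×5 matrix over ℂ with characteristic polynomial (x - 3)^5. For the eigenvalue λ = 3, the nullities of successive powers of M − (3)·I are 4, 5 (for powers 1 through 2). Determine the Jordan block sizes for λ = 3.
Block sizes for λ = 3: [2, 1, 1, 1]

From the dimensions of kernels of powers, the number of Jordan blocks of size at least j is d_j − d_{j−1} where d_j = dim ker(N^j) (with d_0 = 0). Computing the differences gives [4, 1].
The number of blocks of size exactly k is (#blocks of size ≥ k) − (#blocks of size ≥ k + 1), so the partition is: 3 block(s) of size 1, 1 block(s) of size 2.
In nonincreasing order the block sizes are [2, 1, 1, 1].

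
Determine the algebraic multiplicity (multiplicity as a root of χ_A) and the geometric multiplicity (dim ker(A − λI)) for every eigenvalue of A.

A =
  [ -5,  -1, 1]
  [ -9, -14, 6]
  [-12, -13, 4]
λ = -5: alg = 3, geom = 1

Step 1 — factor the characteristic polynomial to read off the algebraic multiplicities:
  χ_A(x) = (x + 5)^3

Step 2 — compute geometric multiplicities via the rank-nullity identity g(λ) = n − rank(A − λI):
  rank(A − (-5)·I) = 2, so dim ker(A − (-5)·I) = n − 2 = 1

Summary:
  λ = -5: algebraic multiplicity = 3, geometric multiplicity = 1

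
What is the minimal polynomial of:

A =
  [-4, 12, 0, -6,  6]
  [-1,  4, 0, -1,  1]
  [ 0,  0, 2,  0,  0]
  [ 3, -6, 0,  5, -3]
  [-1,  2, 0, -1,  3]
x^2 - 4*x + 4

The characteristic polynomial is χ_A(x) = (x - 2)^5, so the eigenvalues are known. The minimal polynomial is
  m_A(x) = Π_λ (x − λ)^{k_λ}
where k_λ is the size of the *largest* Jordan block for λ (equivalently, the smallest k with (A − λI)^k v = 0 for every generalised eigenvector v of λ).

  λ = 2: largest Jordan block has size 2, contributing (x − 2)^2

So m_A(x) = (x - 2)^2 = x^2 - 4*x + 4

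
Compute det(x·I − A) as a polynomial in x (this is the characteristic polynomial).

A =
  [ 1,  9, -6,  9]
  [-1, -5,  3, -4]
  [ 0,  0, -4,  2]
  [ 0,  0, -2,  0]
x^4 + 8*x^3 + 24*x^2 + 32*x + 16

Expanding det(x·I − A) (e.g. by cofactor expansion or by noting that A is similar to its Jordan form J, which has the same characteristic polynomial as A) gives
  χ_A(x) = x^4 + 8*x^3 + 24*x^2 + 32*x + 16
which factors as (x + 2)^4. The eigenvalues (with algebraic multiplicities) are λ = -2 with multiplicity 4.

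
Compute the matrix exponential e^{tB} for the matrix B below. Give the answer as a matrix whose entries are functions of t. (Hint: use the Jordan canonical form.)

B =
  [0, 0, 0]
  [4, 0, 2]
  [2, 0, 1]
e^{tB} =
  [1, 0, 0]
  [4*exp(t) - 4, 1, 2*exp(t) - 2]
  [2*exp(t) - 2, 0, exp(t)]

Strategy: write B = P · J · P⁻¹ where J is a Jordan canonical form, so e^{tB} = P · e^{tJ} · P⁻¹, and e^{tJ} can be computed block-by-block.

B has Jordan form
J =
  [0, 0, 0]
  [0, 0, 0]
  [0, 0, 1]
(up to reordering of blocks).

Per-block formulas:
  For a 1×1 block at λ = 1: exp(t · [1]) = [e^(1t)].
  For a 1×1 block at λ = 0: exp(t · [0]) = [e^(0t)].

After assembling e^{tJ} and conjugating by P, we get:

e^{tB} =
  [1, 0, 0]
  [4*exp(t) - 4, 1, 2*exp(t) - 2]
  [2*exp(t) - 2, 0, exp(t)]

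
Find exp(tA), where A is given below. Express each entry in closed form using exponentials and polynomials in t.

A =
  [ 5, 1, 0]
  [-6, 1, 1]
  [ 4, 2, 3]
e^{tA} =
  [-t^2*exp(3*t) + 2*t*exp(3*t) + exp(3*t), t*exp(3*t), t^2*exp(3*t)/2]
  [2*t^2*exp(3*t) - 6*t*exp(3*t), -2*t*exp(3*t) + exp(3*t), -t^2*exp(3*t) + t*exp(3*t)]
  [-2*t^2*exp(3*t) + 4*t*exp(3*t), 2*t*exp(3*t), t^2*exp(3*t) + exp(3*t)]

Strategy: write A = P · J · P⁻¹ where J is a Jordan canonical form, so e^{tA} = P · e^{tJ} · P⁻¹, and e^{tJ} can be computed block-by-block.

A has Jordan form
J =
  [3, 1, 0]
  [0, 3, 1]
  [0, 0, 3]
(up to reordering of blocks).

Per-block formulas:
  For a 3×3 Jordan block J_3(3): exp(t · J_3(3)) = e^(3t)·(I + t·N + (t^2/2)·N^2), where N is the 3×3 nilpotent shift.

After assembling e^{tJ} and conjugating by P, we get:

e^{tA} =
  [-t^2*exp(3*t) + 2*t*exp(3*t) + exp(3*t), t*exp(3*t), t^2*exp(3*t)/2]
  [2*t^2*exp(3*t) - 6*t*exp(3*t), -2*t*exp(3*t) + exp(3*t), -t^2*exp(3*t) + t*exp(3*t)]
  [-2*t^2*exp(3*t) + 4*t*exp(3*t), 2*t*exp(3*t), t^2*exp(3*t) + exp(3*t)]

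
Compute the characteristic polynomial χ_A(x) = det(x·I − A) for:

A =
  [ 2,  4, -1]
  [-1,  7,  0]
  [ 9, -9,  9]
x^3 - 18*x^2 + 108*x - 216

Expanding det(x·I − A) (e.g. by cofactor expansion or by noting that A is similar to its Jordan form J, which has the same characteristic polynomial as A) gives
  χ_A(x) = x^3 - 18*x^2 + 108*x - 216
which factors as (x - 6)^3. The eigenvalues (with algebraic multiplicities) are λ = 6 with multiplicity 3.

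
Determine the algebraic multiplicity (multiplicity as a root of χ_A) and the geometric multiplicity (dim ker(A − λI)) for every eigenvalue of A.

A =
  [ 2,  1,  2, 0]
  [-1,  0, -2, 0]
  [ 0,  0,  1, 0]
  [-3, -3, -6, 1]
λ = 1: alg = 4, geom = 3

Step 1 — factor the characteristic polynomial to read off the algebraic multiplicities:
  χ_A(x) = (x - 1)^4

Step 2 — compute geometric multiplicities via the rank-nullity identity g(λ) = n − rank(A − λI):
  rank(A − (1)·I) = 1, so dim ker(A − (1)·I) = n − 1 = 3

Summary:
  λ = 1: algebraic multiplicity = 4, geometric multiplicity = 3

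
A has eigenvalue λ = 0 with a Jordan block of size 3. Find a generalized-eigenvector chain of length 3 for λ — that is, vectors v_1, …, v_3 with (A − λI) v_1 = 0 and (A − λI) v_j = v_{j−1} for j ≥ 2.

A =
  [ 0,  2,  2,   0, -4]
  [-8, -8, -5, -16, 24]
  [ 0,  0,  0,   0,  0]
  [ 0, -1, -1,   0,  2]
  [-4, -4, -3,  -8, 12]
A Jordan chain for λ = 0 of length 3:
v_1 = (-2, 0, 0, 1, 0)ᵀ
v_2 = (-2, -3, 0, 1, -1)ᵀ
v_3 = (1, 0, -1, 0, 0)ᵀ

Let N = A − (0)·I. We want v_3 with N^3 v_3 = 0 but N^2 v_3 ≠ 0; then v_{j-1} := N · v_j for j = 3, …, 2.

Pick v_3 = (1, 0, -1, 0, 0)ᵀ.
Then v_2 = N · v_3 = (-2, -3, 0, 1, -1)ᵀ.
Then v_1 = N · v_2 = (-2, 0, 0, 1, 0)ᵀ.

Sanity check: (A − (0)·I) v_1 = (0, 0, 0, 0, 0)ᵀ = 0. ✓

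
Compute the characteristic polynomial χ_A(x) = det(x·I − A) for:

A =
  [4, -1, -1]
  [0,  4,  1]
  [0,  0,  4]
x^3 - 12*x^2 + 48*x - 64

Expanding det(x·I − A) (e.g. by cofactor expansion or by noting that A is similar to its Jordan form J, which has the same characteristic polynomial as A) gives
  χ_A(x) = x^3 - 12*x^2 + 48*x - 64
which factors as (x - 4)^3. The eigenvalues (with algebraic multiplicities) are λ = 4 with multiplicity 3.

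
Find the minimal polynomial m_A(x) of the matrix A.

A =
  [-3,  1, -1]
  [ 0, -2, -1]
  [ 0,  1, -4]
x^2 + 6*x + 9

The characteristic polynomial is χ_A(x) = (x + 3)^3, so the eigenvalues are known. The minimal polynomial is
  m_A(x) = Π_λ (x − λ)^{k_λ}
where k_λ is the size of the *largest* Jordan block for λ (equivalently, the smallest k with (A − λI)^k v = 0 for every generalised eigenvector v of λ).

  λ = -3: largest Jordan block has size 2, contributing (x + 3)^2

So m_A(x) = (x + 3)^2 = x^2 + 6*x + 9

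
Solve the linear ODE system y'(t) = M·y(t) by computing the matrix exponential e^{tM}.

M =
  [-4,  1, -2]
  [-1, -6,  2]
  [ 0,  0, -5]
e^{tM} =
  [t*exp(-5*t) + exp(-5*t), t*exp(-5*t), -2*t*exp(-5*t)]
  [-t*exp(-5*t), -t*exp(-5*t) + exp(-5*t), 2*t*exp(-5*t)]
  [0, 0, exp(-5*t)]

Strategy: write M = P · J · P⁻¹ where J is a Jordan canonical form, so e^{tM} = P · e^{tJ} · P⁻¹, and e^{tJ} can be computed block-by-block.

M has Jordan form
J =
  [-5,  1,  0]
  [ 0, -5,  0]
  [ 0,  0, -5]
(up to reordering of blocks).

Per-block formulas:
  For a 2×2 Jordan block J_2(-5): exp(t · J_2(-5)) = e^(-5t)·(I + t·N), where N is the 2×2 nilpotent shift.
  For a 1×1 block at λ = -5: exp(t · [-5]) = [e^(-5t)].

After assembling e^{tJ} and conjugating by P, we get:

e^{tM} =
  [t*exp(-5*t) + exp(-5*t), t*exp(-5*t), -2*t*exp(-5*t)]
  [-t*exp(-5*t), -t*exp(-5*t) + exp(-5*t), 2*t*exp(-5*t)]
  [0, 0, exp(-5*t)]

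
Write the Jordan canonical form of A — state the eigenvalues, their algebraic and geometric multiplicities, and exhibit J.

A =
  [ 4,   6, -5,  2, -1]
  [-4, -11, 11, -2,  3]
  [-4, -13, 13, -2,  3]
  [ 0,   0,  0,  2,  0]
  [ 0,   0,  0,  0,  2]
J_3(2) ⊕ J_1(2) ⊕ J_1(2)

The characteristic polynomial is
  det(x·I − A) = x^5 - 10*x^4 + 40*x^3 - 80*x^2 + 80*x - 32 = (x - 2)^5

Eigenvalues and multiplicities (the geometric multiplicity of λ is n − rank(A − λI), which equals the number of Jordan blocks for λ):
  λ = 2: algebraic multiplicity = 5, geometric multiplicity = 3

Determining the block sizes for each eigenvalue:
  λ = 2: with am = 5 and gm = 3, the partition is not yet determined (e.g. several partitions of 5 into 3 parts exist). Let N = A − (2)·I. Computing rank(N^1) = 2, rank(N^2) = 1, rank(N^3) = 0; the number of blocks of size ≥ j is rank(N^{j−1}) − rank(N^j), giving [3, 1, 1]. So we have 1 block(s) of size 3, 2 block(s) of size 1 → block sizes [3, 1, 1]

Assembling the blocks gives a Jordan form
J =
  [2, 1, 0, 0, 0]
  [0, 2, 1, 0, 0]
  [0, 0, 2, 0, 0]
  [0, 0, 0, 2, 0]
  [0, 0, 0, 0, 2]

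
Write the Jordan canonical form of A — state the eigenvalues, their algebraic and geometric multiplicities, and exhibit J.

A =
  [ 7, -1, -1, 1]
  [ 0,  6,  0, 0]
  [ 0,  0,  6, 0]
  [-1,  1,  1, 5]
J_2(6) ⊕ J_1(6) ⊕ J_1(6)

The characteristic polynomial is
  det(x·I − A) = x^4 - 24*x^3 + 216*x^2 - 864*x + 1296 = (x - 6)^4

Eigenvalues and multiplicities (the geometric multiplicity of λ is n − rank(A − λI), which equals the number of Jordan blocks for λ):
  λ = 6: algebraic multiplicity = 4, geometric multiplicity = 3

Determining the block sizes for each eigenvalue:
  λ = 6: 3 blocks summing to 4 forces exactly one block of size 2 and the rest size 1 → block sizes [2, 1, 1]

Assembling the blocks gives a Jordan form
J =
  [6, 1, 0, 0]
  [0, 6, 0, 0]
  [0, 0, 6, 0]
  [0, 0, 0, 6]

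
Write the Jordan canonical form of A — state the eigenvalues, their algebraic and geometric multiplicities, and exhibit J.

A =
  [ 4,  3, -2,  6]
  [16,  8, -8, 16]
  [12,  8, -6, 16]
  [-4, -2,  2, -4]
J_2(0) ⊕ J_1(0) ⊕ J_1(2)

The characteristic polynomial is
  det(x·I − A) = x^4 - 2*x^3 = x^3*(x - 2)

Eigenvalues and multiplicities (the geometric multiplicity of λ is n − rank(A − λI), which equals the number of Jordan blocks for λ):
  λ = 0: algebraic multiplicity = 3, geometric multiplicity = 2
  λ = 2: algebraic multiplicity = 1, geometric multiplicity = 1

Determining the block sizes for each eigenvalue:
  λ = 0: 2 blocks summing to 3 forces exactly one block of size 2 and the rest size 1 → block sizes [2, 1]
  λ = 2: one block (gm = 1), so the single block has size am = 1 → block sizes [1]

Assembling the blocks gives a Jordan form
J =
  [0, 1, 0, 0]
  [0, 0, 0, 0]
  [0, 0, 0, 0]
  [0, 0, 0, 2]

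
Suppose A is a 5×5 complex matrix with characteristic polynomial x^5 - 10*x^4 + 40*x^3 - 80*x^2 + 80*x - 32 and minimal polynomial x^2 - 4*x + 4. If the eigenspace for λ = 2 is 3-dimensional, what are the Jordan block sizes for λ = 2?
Block sizes for λ = 2: [2, 2, 1]

Step 1 — from the characteristic polynomial, algebraic multiplicity of λ = 2 is 5. From dim ker(A − (2)·I) = 3, there are exactly 3 Jordan blocks for λ = 2.
Step 2 — from the minimal polynomial, the factor (x − 2)^2 tells us the largest block for λ = 2 has size 2.
Step 3 — with total size 5, 3 blocks, and largest block 2, the block sizes (in nonincreasing order) are [2, 2, 1].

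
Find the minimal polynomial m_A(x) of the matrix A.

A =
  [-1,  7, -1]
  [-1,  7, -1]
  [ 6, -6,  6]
x^3 - 12*x^2 + 36*x

The characteristic polynomial is χ_A(x) = x*(x - 6)^2, so the eigenvalues are known. The minimal polynomial is
  m_A(x) = Π_λ (x − λ)^{k_λ}
where k_λ is the size of the *largest* Jordan block for λ (equivalently, the smallest k with (A − λI)^k v = 0 for every generalised eigenvector v of λ).

  λ = 0: largest Jordan block has size 1, contributing (x − 0)
  λ = 6: largest Jordan block has size 2, contributing (x − 6)^2

So m_A(x) = x*(x - 6)^2 = x^3 - 12*x^2 + 36*x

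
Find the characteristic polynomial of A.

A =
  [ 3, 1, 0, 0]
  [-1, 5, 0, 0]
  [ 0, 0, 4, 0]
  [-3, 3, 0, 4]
x^4 - 16*x^3 + 96*x^2 - 256*x + 256

Expanding det(x·I − A) (e.g. by cofactor expansion or by noting that A is similar to its Jordan form J, which has the same characteristic polynomial as A) gives
  χ_A(x) = x^4 - 16*x^3 + 96*x^2 - 256*x + 256
which factors as (x - 4)^4. The eigenvalues (with algebraic multiplicities) are λ = 4 with multiplicity 4.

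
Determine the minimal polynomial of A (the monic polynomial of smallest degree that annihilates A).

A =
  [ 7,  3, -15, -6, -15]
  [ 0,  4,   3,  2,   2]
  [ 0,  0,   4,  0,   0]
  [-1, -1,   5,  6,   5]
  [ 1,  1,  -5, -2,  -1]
x^3 - 12*x^2 + 48*x - 64

The characteristic polynomial is χ_A(x) = (x - 4)^5, so the eigenvalues are known. The minimal polynomial is
  m_A(x) = Π_λ (x − λ)^{k_λ}
where k_λ is the size of the *largest* Jordan block for λ (equivalently, the smallest k with (A − λI)^k v = 0 for every generalised eigenvector v of λ).

  λ = 4: largest Jordan block has size 3, contributing (x − 4)^3

So m_A(x) = (x - 4)^3 = x^3 - 12*x^2 + 48*x - 64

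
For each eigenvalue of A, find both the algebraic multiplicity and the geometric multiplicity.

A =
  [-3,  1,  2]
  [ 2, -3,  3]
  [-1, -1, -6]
λ = -4: alg = 3, geom = 1

Step 1 — factor the characteristic polynomial to read off the algebraic multiplicities:
  χ_A(x) = (x + 4)^3

Step 2 — compute geometric multiplicities via the rank-nullity identity g(λ) = n − rank(A − λI):
  rank(A − (-4)·I) = 2, so dim ker(A − (-4)·I) = n − 2 = 1

Summary:
  λ = -4: algebraic multiplicity = 3, geometric multiplicity = 1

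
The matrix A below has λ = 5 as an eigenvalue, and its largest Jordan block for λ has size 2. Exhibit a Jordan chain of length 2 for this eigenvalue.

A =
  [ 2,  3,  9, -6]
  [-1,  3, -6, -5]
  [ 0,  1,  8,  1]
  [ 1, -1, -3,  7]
A Jordan chain for λ = 5 of length 2:
v_1 = (-3, -1, 0, 1)ᵀ
v_2 = (1, 0, 0, 0)ᵀ

Let N = A − (5)·I. We want v_2 with N^2 v_2 = 0 but N^1 v_2 ≠ 0; then v_{j-1} := N · v_j for j = 2, …, 2.

Pick v_2 = (1, 0, 0, 0)ᵀ.
Then v_1 = N · v_2 = (-3, -1, 0, 1)ᵀ.

Sanity check: (A − (5)·I) v_1 = (0, 0, 0, 0)ᵀ = 0. ✓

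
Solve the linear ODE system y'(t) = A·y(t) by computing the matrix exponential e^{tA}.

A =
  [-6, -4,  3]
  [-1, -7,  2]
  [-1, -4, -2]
e^{tA} =
  [t^2*exp(-5*t) - t*exp(-5*t) + exp(-5*t), -4*t*exp(-5*t), -t^2*exp(-5*t) + 3*t*exp(-5*t)]
  [t^2*exp(-5*t)/2 - t*exp(-5*t), -2*t*exp(-5*t) + exp(-5*t), -t^2*exp(-5*t)/2 + 2*t*exp(-5*t)]
  [t^2*exp(-5*t) - t*exp(-5*t), -4*t*exp(-5*t), -t^2*exp(-5*t) + 3*t*exp(-5*t) + exp(-5*t)]

Strategy: write A = P · J · P⁻¹ where J is a Jordan canonical form, so e^{tA} = P · e^{tJ} · P⁻¹, and e^{tJ} can be computed block-by-block.

A has Jordan form
J =
  [-5,  1,  0]
  [ 0, -5,  1]
  [ 0,  0, -5]
(up to reordering of blocks).

Per-block formulas:
  For a 3×3 Jordan block J_3(-5): exp(t · J_3(-5)) = e^(-5t)·(I + t·N + (t^2/2)·N^2), where N is the 3×3 nilpotent shift.

After assembling e^{tJ} and conjugating by P, we get:

e^{tA} =
  [t^2*exp(-5*t) - t*exp(-5*t) + exp(-5*t), -4*t*exp(-5*t), -t^2*exp(-5*t) + 3*t*exp(-5*t)]
  [t^2*exp(-5*t)/2 - t*exp(-5*t), -2*t*exp(-5*t) + exp(-5*t), -t^2*exp(-5*t)/2 + 2*t*exp(-5*t)]
  [t^2*exp(-5*t) - t*exp(-5*t), -4*t*exp(-5*t), -t^2*exp(-5*t) + 3*t*exp(-5*t) + exp(-5*t)]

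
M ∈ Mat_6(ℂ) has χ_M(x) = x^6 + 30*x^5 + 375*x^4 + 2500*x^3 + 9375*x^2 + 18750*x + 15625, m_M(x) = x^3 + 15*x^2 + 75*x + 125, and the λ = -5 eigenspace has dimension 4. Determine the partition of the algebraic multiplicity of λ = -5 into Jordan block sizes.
Block sizes for λ = -5: [3, 1, 1, 1]

Step 1 — from the characteristic polynomial, algebraic multiplicity of λ = -5 is 6. From dim ker(M − (-5)·I) = 4, there are exactly 4 Jordan blocks for λ = -5.
Step 2 — from the minimal polynomial, the factor (x + 5)^3 tells us the largest block for λ = -5 has size 3.
Step 3 — with total size 6, 4 blocks, and largest block 3, the block sizes (in nonincreasing order) are [3, 1, 1, 1].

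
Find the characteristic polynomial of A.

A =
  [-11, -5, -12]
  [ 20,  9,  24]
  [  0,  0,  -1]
x^3 + 3*x^2 + 3*x + 1

Expanding det(x·I − A) (e.g. by cofactor expansion or by noting that A is similar to its Jordan form J, which has the same characteristic polynomial as A) gives
  χ_A(x) = x^3 + 3*x^2 + 3*x + 1
which factors as (x + 1)^3. The eigenvalues (with algebraic multiplicities) are λ = -1 with multiplicity 3.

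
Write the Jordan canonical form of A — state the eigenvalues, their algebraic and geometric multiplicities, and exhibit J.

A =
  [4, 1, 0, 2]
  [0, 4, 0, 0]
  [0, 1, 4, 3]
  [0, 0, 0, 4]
J_2(4) ⊕ J_2(4)

The characteristic polynomial is
  det(x·I − A) = x^4 - 16*x^3 + 96*x^2 - 256*x + 256 = (x - 4)^4

Eigenvalues and multiplicities (the geometric multiplicity of λ is n − rank(A − λI), which equals the number of Jordan blocks for λ):
  λ = 4: algebraic multiplicity = 4, geometric multiplicity = 2

Determining the block sizes for each eigenvalue:
  λ = 4: with am = 4 and gm = 2, the partition is not yet determined (e.g. several partitions of 4 into 2 parts exist). Let N = A − (4)·I. Computing rank(N^1) = 2, rank(N^2) = 0; the number of blocks of size ≥ j is rank(N^{j−1}) − rank(N^j), giving [2, 2]. So we have 2 block(s) of size 2 → block sizes [2, 2]

Assembling the blocks gives a Jordan form
J =
  [4, 1, 0, 0]
  [0, 4, 0, 0]
  [0, 0, 4, 1]
  [0, 0, 0, 4]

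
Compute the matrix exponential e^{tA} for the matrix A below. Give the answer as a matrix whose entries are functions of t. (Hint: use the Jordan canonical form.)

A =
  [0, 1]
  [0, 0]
e^{tA} =
  [1, t]
  [0, 1]

Strategy: write A = P · J · P⁻¹ where J is a Jordan canonical form, so e^{tA} = P · e^{tJ} · P⁻¹, and e^{tJ} can be computed block-by-block.

A has Jordan form
J =
  [0, 1]
  [0, 0]
(up to reordering of blocks).

Per-block formulas:
  For a 2×2 Jordan block J_2(0): exp(t · J_2(0)) = e^(0t)·(I + t·N), where N is the 2×2 nilpotent shift.

After assembling e^{tJ} and conjugating by P, we get:

e^{tA} =
  [1, t]
  [0, 1]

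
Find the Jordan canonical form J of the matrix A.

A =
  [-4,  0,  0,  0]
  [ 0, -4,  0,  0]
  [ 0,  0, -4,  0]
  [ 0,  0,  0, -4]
J_1(-4) ⊕ J_1(-4) ⊕ J_1(-4) ⊕ J_1(-4)

The characteristic polynomial is
  det(x·I − A) = x^4 + 16*x^3 + 96*x^2 + 256*x + 256 = (x + 4)^4

Eigenvalues and multiplicities (the geometric multiplicity of λ is n − rank(A − λI), which equals the number of Jordan blocks for λ):
  λ = -4: algebraic multiplicity = 4, geometric multiplicity = 4

Determining the block sizes for each eigenvalue:
  λ = -4: gm = am = 4, so every block has size 1 → block sizes [1, 1, 1, 1]

Assembling the blocks gives a Jordan form
J =
  [-4,  0,  0,  0]
  [ 0, -4,  0,  0]
  [ 0,  0, -4,  0]
  [ 0,  0,  0, -4]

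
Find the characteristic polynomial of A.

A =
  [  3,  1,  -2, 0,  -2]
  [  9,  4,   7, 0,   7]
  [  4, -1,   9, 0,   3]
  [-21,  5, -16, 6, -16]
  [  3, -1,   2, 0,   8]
x^5 - 30*x^4 + 360*x^3 - 2160*x^2 + 6480*x - 7776

Expanding det(x·I − A) (e.g. by cofactor expansion or by noting that A is similar to its Jordan form J, which has the same characteristic polynomial as A) gives
  χ_A(x) = x^5 - 30*x^4 + 360*x^3 - 2160*x^2 + 6480*x - 7776
which factors as (x - 6)^5. The eigenvalues (with algebraic multiplicities) are λ = 6 with multiplicity 5.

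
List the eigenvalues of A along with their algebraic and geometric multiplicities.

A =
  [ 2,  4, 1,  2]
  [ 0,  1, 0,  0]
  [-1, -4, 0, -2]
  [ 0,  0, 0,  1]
λ = 1: alg = 4, geom = 3

Step 1 — factor the characteristic polynomial to read off the algebraic multiplicities:
  χ_A(x) = (x - 1)^4

Step 2 — compute geometric multiplicities via the rank-nullity identity g(λ) = n − rank(A − λI):
  rank(A − (1)·I) = 1, so dim ker(A − (1)·I) = n − 1 = 3

Summary:
  λ = 1: algebraic multiplicity = 4, geometric multiplicity = 3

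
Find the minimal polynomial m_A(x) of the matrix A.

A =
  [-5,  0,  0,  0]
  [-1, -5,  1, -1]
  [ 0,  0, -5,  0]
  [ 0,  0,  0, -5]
x^2 + 10*x + 25

The characteristic polynomial is χ_A(x) = (x + 5)^4, so the eigenvalues are known. The minimal polynomial is
  m_A(x) = Π_λ (x − λ)^{k_λ}
where k_λ is the size of the *largest* Jordan block for λ (equivalently, the smallest k with (A − λI)^k v = 0 for every generalised eigenvector v of λ).

  λ = -5: largest Jordan block has size 2, contributing (x + 5)^2

So m_A(x) = (x + 5)^2 = x^2 + 10*x + 25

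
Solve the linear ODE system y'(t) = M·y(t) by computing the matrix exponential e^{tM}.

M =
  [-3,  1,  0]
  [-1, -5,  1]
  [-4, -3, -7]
e^{tM} =
  [3*t^2*exp(-5*t)/2 + 2*t*exp(-5*t) + exp(-5*t), t^2*exp(-5*t) + t*exp(-5*t), t^2*exp(-5*t)/2]
  [-3*t^2*exp(-5*t) - t*exp(-5*t), -2*t^2*exp(-5*t) + exp(-5*t), -t^2*exp(-5*t) + t*exp(-5*t)]
  [3*t^2*exp(-5*t)/2 - 4*t*exp(-5*t), t^2*exp(-5*t) - 3*t*exp(-5*t), t^2*exp(-5*t)/2 - 2*t*exp(-5*t) + exp(-5*t)]

Strategy: write M = P · J · P⁻¹ where J is a Jordan canonical form, so e^{tM} = P · e^{tJ} · P⁻¹, and e^{tJ} can be computed block-by-block.

M has Jordan form
J =
  [-5,  1,  0]
  [ 0, -5,  1]
  [ 0,  0, -5]
(up to reordering of blocks).

Per-block formulas:
  For a 3×3 Jordan block J_3(-5): exp(t · J_3(-5)) = e^(-5t)·(I + t·N + (t^2/2)·N^2), where N is the 3×3 nilpotent shift.

After assembling e^{tJ} and conjugating by P, we get:

e^{tM} =
  [3*t^2*exp(-5*t)/2 + 2*t*exp(-5*t) + exp(-5*t), t^2*exp(-5*t) + t*exp(-5*t), t^2*exp(-5*t)/2]
  [-3*t^2*exp(-5*t) - t*exp(-5*t), -2*t^2*exp(-5*t) + exp(-5*t), -t^2*exp(-5*t) + t*exp(-5*t)]
  [3*t^2*exp(-5*t)/2 - 4*t*exp(-5*t), t^2*exp(-5*t) - 3*t*exp(-5*t), t^2*exp(-5*t)/2 - 2*t*exp(-5*t) + exp(-5*t)]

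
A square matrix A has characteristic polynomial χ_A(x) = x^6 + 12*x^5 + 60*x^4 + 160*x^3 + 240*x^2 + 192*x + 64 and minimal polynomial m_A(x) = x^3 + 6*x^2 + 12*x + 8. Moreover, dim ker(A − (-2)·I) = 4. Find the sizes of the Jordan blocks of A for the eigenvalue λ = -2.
Block sizes for λ = -2: [3, 1, 1, 1]

Step 1 — from the characteristic polynomial, algebraic multiplicity of λ = -2 is 6. From dim ker(A − (-2)·I) = 4, there are exactly 4 Jordan blocks for λ = -2.
Step 2 — from the minimal polynomial, the factor (x + 2)^3 tells us the largest block for λ = -2 has size 3.
Step 3 — with total size 6, 4 blocks, and largest block 3, the block sizes (in nonincreasing order) are [3, 1, 1, 1].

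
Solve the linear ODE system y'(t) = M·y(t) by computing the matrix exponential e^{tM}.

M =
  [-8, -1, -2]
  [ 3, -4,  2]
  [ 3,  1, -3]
e^{tM} =
  [-3*t*exp(-5*t) + exp(-5*t), -t*exp(-5*t), -2*t*exp(-5*t)]
  [3*t*exp(-5*t), t*exp(-5*t) + exp(-5*t), 2*t*exp(-5*t)]
  [3*t*exp(-5*t), t*exp(-5*t), 2*t*exp(-5*t) + exp(-5*t)]

Strategy: write M = P · J · P⁻¹ where J is a Jordan canonical form, so e^{tM} = P · e^{tJ} · P⁻¹, and e^{tJ} can be computed block-by-block.

M has Jordan form
J =
  [-5,  1,  0]
  [ 0, -5,  0]
  [ 0,  0, -5]
(up to reordering of blocks).

Per-block formulas:
  For a 2×2 Jordan block J_2(-5): exp(t · J_2(-5)) = e^(-5t)·(I + t·N), where N is the 2×2 nilpotent shift.
  For a 1×1 block at λ = -5: exp(t · [-5]) = [e^(-5t)].

After assembling e^{tJ} and conjugating by P, we get:

e^{tM} =
  [-3*t*exp(-5*t) + exp(-5*t), -t*exp(-5*t), -2*t*exp(-5*t)]
  [3*t*exp(-5*t), t*exp(-5*t) + exp(-5*t), 2*t*exp(-5*t)]
  [3*t*exp(-5*t), t*exp(-5*t), 2*t*exp(-5*t) + exp(-5*t)]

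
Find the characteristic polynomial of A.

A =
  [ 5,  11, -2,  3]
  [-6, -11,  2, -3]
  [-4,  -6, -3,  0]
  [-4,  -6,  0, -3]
x^4 + 12*x^3 + 54*x^2 + 108*x + 81

Expanding det(x·I − A) (e.g. by cofactor expansion or by noting that A is similar to its Jordan form J, which has the same characteristic polynomial as A) gives
  χ_A(x) = x^4 + 12*x^3 + 54*x^2 + 108*x + 81
which factors as (x + 3)^4. The eigenvalues (with algebraic multiplicities) are λ = -3 with multiplicity 4.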